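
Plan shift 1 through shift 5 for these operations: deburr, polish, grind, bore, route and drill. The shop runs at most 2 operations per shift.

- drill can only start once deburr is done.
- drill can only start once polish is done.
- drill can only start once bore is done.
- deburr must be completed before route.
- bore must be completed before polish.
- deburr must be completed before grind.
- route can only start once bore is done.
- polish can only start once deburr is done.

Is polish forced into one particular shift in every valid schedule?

polish can be shift 2 (e.g. bore in shift 1; deburr in shift 1; route in shift 2; drill in shift 3; polish in shift 2; grind in shift 3) or shift 3 (e.g. grind in shift 2; drill in shift 4; polish in shift 3; bore in shift 1; route in shift 2; deburr in shift 1).

No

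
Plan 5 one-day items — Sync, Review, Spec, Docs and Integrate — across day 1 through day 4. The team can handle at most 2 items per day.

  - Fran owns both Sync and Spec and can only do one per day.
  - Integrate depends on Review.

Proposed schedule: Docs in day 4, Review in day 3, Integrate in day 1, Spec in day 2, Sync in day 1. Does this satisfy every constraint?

Fran owns both Sync and Spec and can only do one per day — holds.
Integrate depends on Review — violated.
The team can handle at most 2 items per day — holds.

No. Integrate depends on Review is not satisfied.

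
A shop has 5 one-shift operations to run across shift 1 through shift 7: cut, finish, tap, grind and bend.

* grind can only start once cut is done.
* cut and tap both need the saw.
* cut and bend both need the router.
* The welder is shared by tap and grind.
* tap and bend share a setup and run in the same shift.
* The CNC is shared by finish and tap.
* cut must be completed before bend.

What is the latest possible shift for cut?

Downstream work caps cut at shift 6.
cut at shift 5 is achievable: cut in shift 5; tap in shift 7; bend in shift 7; finish in shift 1; grind in shift 6.
Nothing later works — the conflict constraints rule out every shift after shift 5.

shift 5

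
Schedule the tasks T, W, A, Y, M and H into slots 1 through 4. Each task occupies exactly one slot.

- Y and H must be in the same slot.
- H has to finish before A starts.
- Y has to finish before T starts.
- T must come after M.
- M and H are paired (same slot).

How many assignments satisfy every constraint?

56

Splitting on T: it can be 2 (12), 3 (20), 4 (24). Listing each branch's schedules as (W, A, Y, M, H):
T=2: (1,2,1,1,1) (1,3,1,1,1) (1,4,1,1,1) (2,2,1,1,1) (2,3,1,1,1) (2,4,1,1,1) (3,2,1,1,1) (3,3,1,1,1) (3,4,1,1,1) (4,2,1,1,1) (4,3,1,1,1) (4,4,1,1,1) — 12.
T=3: (1,2,1,1,1) (1,3,1,1,1) (1,3,2,2,2) (1,4,1,1,1) (1,4,2,2,2) (2,2,1,1,1) (2,3,1,1,1) (2,3,2,2,2) (2,4,1,1,1) (2,4,2,2,2) (3,2,1,1,1) (3,3,1,1,1) (3,3,2,2,2) (3,4,1,1,1) (3,4,2,2,2) (4,2,1,1,1) (4,3,1,1,1) (4,3,2,2,2) (4,4,1,1,1) (4,4,2,2,2) — 20.
T=4: (1,2,1,1,1) (1,3,1,1,1) (1,3,2,2,2) (1,4,1,1,1) (1,4,2,2,2) (1,4,3,3,3) (2,2,1,1,1) (2,3,1,1,1) (2,3,2,2,2) (2,4,1,1,1) (2,4,2,2,2) (2,4,3,3,3) (3,2,1,1,1) (3,3,1,1,1) (3,3,2,2,2) (3,4,1,1,1) (3,4,2,2,2) (3,4,3,3,3) (4,2,1,1,1) (4,3,1,1,1) (4,3,2,2,2) (4,4,1,1,1) (4,4,2,2,2) (4,4,3,3,3) — 24.
Summing: 12 + 20 + 24 = 56.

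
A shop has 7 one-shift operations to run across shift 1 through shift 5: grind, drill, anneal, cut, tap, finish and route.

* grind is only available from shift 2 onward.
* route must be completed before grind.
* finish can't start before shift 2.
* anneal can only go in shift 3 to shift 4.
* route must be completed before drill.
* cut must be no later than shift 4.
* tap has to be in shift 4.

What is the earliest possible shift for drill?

shift 2

Precedence pushes drill to at least shift 2.
drill at shift 2 is achievable: cut -> shift 1, route -> shift 1, finish -> shift 2, grind -> shift 2, drill -> shift 2, anneal -> shift 3, tap -> shift 4.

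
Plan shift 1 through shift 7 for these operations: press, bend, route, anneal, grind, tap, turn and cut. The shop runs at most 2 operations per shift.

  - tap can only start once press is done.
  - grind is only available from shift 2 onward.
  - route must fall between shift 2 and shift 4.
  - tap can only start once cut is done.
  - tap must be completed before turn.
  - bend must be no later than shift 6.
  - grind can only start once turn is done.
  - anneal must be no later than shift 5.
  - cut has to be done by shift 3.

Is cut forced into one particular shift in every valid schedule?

cut can be shift 1 (e.g. route in shift 2, cut in shift 1, tap in shift 3, grind in shift 5, anneal in shift 1, press in shift 2, turn in shift 4, bend in shift 3) or shift 2 (e.g. press=shift 1, bend=shift 3, route=shift 2, tap=shift 3, turn=shift 4, anneal=shift 1, grind=shift 5, cut=shift 2).

No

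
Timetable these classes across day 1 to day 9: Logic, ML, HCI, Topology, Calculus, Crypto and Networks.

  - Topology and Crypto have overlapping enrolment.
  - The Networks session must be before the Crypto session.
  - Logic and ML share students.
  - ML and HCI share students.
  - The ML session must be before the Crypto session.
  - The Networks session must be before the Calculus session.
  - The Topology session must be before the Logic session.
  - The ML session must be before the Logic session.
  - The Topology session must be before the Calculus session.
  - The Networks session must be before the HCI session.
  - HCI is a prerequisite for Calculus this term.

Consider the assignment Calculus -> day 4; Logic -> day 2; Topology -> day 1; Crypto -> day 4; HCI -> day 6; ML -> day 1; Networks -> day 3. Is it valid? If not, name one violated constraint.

No. HCI is a prerequisite for Calculus this term is not satisfied.

HCI is a prerequisite for Calculus this term — violated.
The Networks session must be before the Crypto session — holds.
The ML session must be before the Logic session — holds.
The Topology session must be before the Logic session — holds.
Topology and Crypto have overlapping enrolment — holds.
The Topology session must be before the Calculus session — holds.
The Networks session must be before the HCI session — holds.
The ML session must be before the Crypto session — holds.
The Networks session must be before the Calculus session — holds.
ML and HCI share students — holds.
Logic and ML share students — holds.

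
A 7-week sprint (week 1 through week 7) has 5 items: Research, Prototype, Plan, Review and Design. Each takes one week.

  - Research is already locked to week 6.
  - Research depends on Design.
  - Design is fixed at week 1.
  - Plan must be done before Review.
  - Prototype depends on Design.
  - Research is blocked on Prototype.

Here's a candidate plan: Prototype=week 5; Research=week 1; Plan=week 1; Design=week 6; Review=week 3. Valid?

Prototype depends on Design — violated.
Research depends on Design — violated.
Design is fixed at week 1 — violated.
Plan must be done before Review — holds.
Research is blocked on Prototype — violated.
Research is already locked to week 6 — violated.

No — it violates: Research depends on Design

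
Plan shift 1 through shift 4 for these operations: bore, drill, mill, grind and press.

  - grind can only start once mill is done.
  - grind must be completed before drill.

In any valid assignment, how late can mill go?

Downstream work caps mill at shift 2.
mill at shift 2 is achievable: drill -> shift 4; bore -> shift 1; grind -> shift 3; press -> shift 1; mill -> shift 2.

shift 2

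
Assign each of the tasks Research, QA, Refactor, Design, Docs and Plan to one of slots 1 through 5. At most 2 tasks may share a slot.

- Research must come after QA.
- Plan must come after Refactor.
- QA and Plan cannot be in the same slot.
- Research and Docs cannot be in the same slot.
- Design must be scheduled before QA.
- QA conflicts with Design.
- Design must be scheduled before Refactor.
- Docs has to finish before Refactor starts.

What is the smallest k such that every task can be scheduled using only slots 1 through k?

The precedence chain requires at least 3 distinct slots.
With at most 2 per slot and 6 tasks, at least 3 slots are needed.
3 works (last occupied slot: 3): for example Refactor=2; Plan=3; Design=1; Docs=1; Research=3; QA=2.

3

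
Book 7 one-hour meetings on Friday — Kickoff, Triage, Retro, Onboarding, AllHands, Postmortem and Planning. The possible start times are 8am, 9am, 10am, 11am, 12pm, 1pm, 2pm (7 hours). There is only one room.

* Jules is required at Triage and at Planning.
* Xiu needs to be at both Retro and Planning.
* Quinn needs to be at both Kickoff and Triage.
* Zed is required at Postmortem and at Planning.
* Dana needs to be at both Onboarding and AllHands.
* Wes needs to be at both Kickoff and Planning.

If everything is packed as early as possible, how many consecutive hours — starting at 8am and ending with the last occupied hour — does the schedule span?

7

With at most 1 per hour and 7 meetings, at least 7 hours are needed.
7 works (last occupied hour: 2pm): for example Kickoff in 8am, Retro in 10am, AllHands in 12pm, Postmortem in 1pm, Planning in 2pm, Onboarding in 11am, Triage in 9am.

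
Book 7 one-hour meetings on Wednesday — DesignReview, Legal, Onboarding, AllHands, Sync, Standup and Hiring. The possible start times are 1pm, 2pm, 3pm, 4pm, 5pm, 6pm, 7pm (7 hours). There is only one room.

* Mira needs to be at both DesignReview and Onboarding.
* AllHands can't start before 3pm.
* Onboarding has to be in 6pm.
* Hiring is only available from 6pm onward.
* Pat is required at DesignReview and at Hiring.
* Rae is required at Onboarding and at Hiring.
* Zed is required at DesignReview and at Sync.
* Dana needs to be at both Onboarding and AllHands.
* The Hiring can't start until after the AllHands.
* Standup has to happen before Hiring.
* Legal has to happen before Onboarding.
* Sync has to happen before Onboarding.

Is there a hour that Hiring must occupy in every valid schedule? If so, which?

Hiring's window is 6pm–7pm.
Onboarding is fixed at 6pm, and Hiring can't share a hour with Onboarding.
So Hiring must be 7pm.

7pm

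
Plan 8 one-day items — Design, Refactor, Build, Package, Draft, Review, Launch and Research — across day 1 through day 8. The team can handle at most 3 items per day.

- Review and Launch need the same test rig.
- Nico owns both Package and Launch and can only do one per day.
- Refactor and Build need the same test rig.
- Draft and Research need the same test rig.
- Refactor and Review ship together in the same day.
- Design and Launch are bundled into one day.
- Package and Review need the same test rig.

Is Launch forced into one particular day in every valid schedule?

Launch can be day 1 (e.g. Review in day 2, Launch in day 1, Package in day 3, Design in day 1, Draft in day 2, Research in day 3, Refactor in day 2, Build in day 1) or day 2 (e.g. Research=day 3, Design=day 2, Launch=day 2, Review=day 1, Package=day 3, Draft=day 1, Build=day 2, Refactor=day 1).

No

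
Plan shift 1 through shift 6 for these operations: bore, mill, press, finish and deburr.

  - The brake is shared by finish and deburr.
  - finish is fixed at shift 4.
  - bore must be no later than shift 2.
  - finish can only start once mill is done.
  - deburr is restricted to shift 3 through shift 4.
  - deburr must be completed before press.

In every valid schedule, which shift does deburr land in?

shift 3

deburr's window is shift 3–shift 4.
finish is fixed at shift 4, and deburr can't share a shift with finish.
So deburr must be shift 3.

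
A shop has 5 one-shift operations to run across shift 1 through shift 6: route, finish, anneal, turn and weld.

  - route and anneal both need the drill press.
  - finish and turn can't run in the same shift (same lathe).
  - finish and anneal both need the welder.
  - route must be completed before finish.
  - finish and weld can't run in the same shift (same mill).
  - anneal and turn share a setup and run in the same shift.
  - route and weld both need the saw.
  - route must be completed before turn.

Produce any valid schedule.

weld -> shift 3, turn -> shift 3, anneal -> shift 3, route -> shift 1, finish -> shift 2

Checking: route(shift 1) before finish(shift 2); route(shift 1) before turn(shift 3); finish(shift 2) != weld(shift 3); finish(shift 2) != anneal(shift 3); route(shift 1) != anneal(shift 3); finish(shift 2) != turn(shift 3); route(shift 1) != weld(shift 3); anneal = turn = shift 3.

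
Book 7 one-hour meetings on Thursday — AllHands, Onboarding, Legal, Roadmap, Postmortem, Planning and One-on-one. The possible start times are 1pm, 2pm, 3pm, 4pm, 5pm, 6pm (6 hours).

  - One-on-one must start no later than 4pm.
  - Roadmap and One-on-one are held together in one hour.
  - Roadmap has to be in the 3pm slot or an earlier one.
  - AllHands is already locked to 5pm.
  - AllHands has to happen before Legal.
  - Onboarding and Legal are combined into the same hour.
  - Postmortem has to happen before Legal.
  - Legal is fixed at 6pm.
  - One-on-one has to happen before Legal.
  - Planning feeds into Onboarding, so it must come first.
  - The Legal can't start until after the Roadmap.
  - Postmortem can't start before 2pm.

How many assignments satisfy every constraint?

60

Splitting on Roadmap: it can be 1pm (20), 2pm (20), 3pm (20). Listing each branch's schedules as (AllHands, Onboarding, Legal, Postmortem, Planning, One-on-one):
Roadmap=1pm: (5pm,6pm,6pm,2pm,1pm,1pm) (5pm,6pm,6pm,2pm,2pm,1pm) (5pm,6pm,6pm,2pm,3pm,1pm) (5pm,6pm,6pm,2pm,4pm,1pm) (5pm,6pm,6pm,2pm,5pm,1pm) (5pm,6pm,6pm,3pm,1pm,1pm) (5pm,6pm,6pm,3pm,2pm,1pm) (5pm,6pm,6pm,3pm,3pm,1pm) (5pm,6pm,6pm,3pm,4pm,1pm) (5pm,6pm,6pm,3pm,5pm,1pm) (5pm,6pm,6pm,4pm,1pm,1pm) (5pm,6pm,6pm,4pm,2pm,1pm) (5pm,6pm,6pm,4pm,3pm,1pm) (5pm,6pm,6pm,4pm,4pm,1pm) (5pm,6pm,6pm,4pm,5pm,1pm) (5pm,6pm,6pm,5pm,1pm,1pm) (5pm,6pm,6pm,5pm,2pm,1pm) (5pm,6pm,6pm,5pm,3pm,1pm) (5pm,6pm,6pm,5pm,4pm,1pm) (5pm,6pm,6pm,5pm,5pm,1pm) — 20.
Roadmap=2pm: (5pm,6pm,6pm,2pm,1pm,2pm) (5pm,6pm,6pm,2pm,2pm,2pm) (5pm,6pm,6pm,2pm,3pm,2pm) (5pm,6pm,6pm,2pm,4pm,2pm) (5pm,6pm,6pm,2pm,5pm,2pm) (5pm,6pm,6pm,3pm,1pm,2pm) (5pm,6pm,6pm,3pm,2pm,2pm) (5pm,6pm,6pm,3pm,3pm,2pm) (5pm,6pm,6pm,3pm,4pm,2pm) (5pm,6pm,6pm,3pm,5pm,2pm) (5pm,6pm,6pm,4pm,1pm,2pm) (5pm,6pm,6pm,4pm,2pm,2pm) (5pm,6pm,6pm,4pm,3pm,2pm) (5pm,6pm,6pm,4pm,4pm,2pm) (5pm,6pm,6pm,4pm,5pm,2pm) (5pm,6pm,6pm,5pm,1pm,2pm) (5pm,6pm,6pm,5pm,2pm,2pm) (5pm,6pm,6pm,5pm,3pm,2pm) (5pm,6pm,6pm,5pm,4pm,2pm) (5pm,6pm,6pm,5pm,5pm,2pm) — 20.
Roadmap=3pm: (5pm,6pm,6pm,2pm,1pm,3pm) (5pm,6pm,6pm,2pm,2pm,3pm) (5pm,6pm,6pm,2pm,3pm,3pm) (5pm,6pm,6pm,2pm,4pm,3pm) (5pm,6pm,6pm,2pm,5pm,3pm) (5pm,6pm,6pm,3pm,1pm,3pm) (5pm,6pm,6pm,3pm,2pm,3pm) (5pm,6pm,6pm,3pm,3pm,3pm) (5pm,6pm,6pm,3pm,4pm,3pm) (5pm,6pm,6pm,3pm,5pm,3pm) (5pm,6pm,6pm,4pm,1pm,3pm) (5pm,6pm,6pm,4pm,2pm,3pm) (5pm,6pm,6pm,4pm,3pm,3pm) (5pm,6pm,6pm,4pm,4pm,3pm) (5pm,6pm,6pm,4pm,5pm,3pm) (5pm,6pm,6pm,5pm,1pm,3pm) (5pm,6pm,6pm,5pm,2pm,3pm) (5pm,6pm,6pm,5pm,3pm,3pm) (5pm,6pm,6pm,5pm,4pm,3pm) (5pm,6pm,6pm,5pm,5pm,3pm) — 20.
Summing: 20 + 20 + 20 = 60.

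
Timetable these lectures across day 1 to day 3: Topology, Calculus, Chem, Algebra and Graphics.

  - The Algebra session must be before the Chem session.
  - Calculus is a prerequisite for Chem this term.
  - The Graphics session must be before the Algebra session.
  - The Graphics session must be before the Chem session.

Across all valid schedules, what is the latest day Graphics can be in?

day 1

Downstream work caps Graphics at day 1.
Graphics at day 1 is achievable: Topology=day 1; Calculus=day 1; Chem=day 3; Algebra=day 2; Graphics=day 1.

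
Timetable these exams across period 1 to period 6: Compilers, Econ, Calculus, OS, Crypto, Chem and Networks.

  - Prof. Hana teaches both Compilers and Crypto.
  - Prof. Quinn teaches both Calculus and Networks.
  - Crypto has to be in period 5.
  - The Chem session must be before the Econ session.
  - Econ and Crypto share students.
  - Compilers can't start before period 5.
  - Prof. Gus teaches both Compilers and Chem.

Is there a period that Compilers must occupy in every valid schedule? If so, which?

Compilers's window is period 5–period 6.
Crypto is fixed at period 5, and Compilers can't share a period with Crypto.
So Compilers must be period 6.

period 6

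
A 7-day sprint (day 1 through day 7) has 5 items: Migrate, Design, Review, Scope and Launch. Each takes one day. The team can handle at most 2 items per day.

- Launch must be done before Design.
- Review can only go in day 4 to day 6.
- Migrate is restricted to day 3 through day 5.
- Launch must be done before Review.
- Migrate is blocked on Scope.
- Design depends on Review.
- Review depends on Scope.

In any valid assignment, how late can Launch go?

day 5

Downstream work caps Launch at day 5.
Launch at day 5 is achievable: Design -> day 7; Launch -> day 5; Scope -> day 1; Review -> day 6; Migrate -> day 3.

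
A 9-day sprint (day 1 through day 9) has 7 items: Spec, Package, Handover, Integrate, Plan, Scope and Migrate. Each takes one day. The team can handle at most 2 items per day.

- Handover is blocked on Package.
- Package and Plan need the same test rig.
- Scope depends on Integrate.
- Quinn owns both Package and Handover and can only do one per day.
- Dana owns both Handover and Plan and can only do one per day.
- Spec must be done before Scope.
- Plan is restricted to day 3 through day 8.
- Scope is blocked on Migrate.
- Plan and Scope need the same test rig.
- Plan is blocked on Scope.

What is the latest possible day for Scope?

day 7

Precedence pushes Scope to at least day 2; downstream work caps Scope at day 7.
Scope at day 7 is achievable: Integrate=day 2; Handover=day 2; Migrate=day 3; Plan=day 8; Scope=day 7; Spec=day 1; Package=day 1.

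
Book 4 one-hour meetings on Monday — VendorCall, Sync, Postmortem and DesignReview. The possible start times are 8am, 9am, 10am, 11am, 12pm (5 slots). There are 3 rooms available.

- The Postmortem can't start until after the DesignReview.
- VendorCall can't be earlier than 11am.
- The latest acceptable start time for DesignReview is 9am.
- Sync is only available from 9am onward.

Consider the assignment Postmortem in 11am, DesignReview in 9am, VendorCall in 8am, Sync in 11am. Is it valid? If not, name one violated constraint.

No — it violates: VendorCall can't be earlier than 11am

VendorCall can't be earlier than 11am — violated.
Sync is only available from 9am onward — holds.
The Postmortem can't start until after the DesignReview — holds.
There are 3 rooms available — holds.
The latest acceptable start time for DesignReview is 9am — holds.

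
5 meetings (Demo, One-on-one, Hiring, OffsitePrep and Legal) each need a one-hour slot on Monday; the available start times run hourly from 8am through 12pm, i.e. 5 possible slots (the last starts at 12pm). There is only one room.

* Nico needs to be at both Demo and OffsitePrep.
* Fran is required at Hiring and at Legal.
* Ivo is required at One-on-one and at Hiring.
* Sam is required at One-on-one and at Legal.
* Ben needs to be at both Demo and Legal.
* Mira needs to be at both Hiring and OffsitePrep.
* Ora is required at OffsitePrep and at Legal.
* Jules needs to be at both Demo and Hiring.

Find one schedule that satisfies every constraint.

Hiring -> 10am, Legal -> 12pm, Demo -> 8am, OffsitePrep -> 11am, One-on-one -> 9am

Checking: Hiring(10am) != Legal(12pm); Hiring(10am) != OffsitePrep(11am); OffsitePrep(11am) != Legal(12pm); One-on-one(9am) != Hiring(10am); Demo(8am) != OffsitePrep(11am); One-on-one(9am) != Legal(12pm); Demo(8am) != Legal(12pm); Demo(8am) != Hiring(10am); max 1 per slot (cap 1).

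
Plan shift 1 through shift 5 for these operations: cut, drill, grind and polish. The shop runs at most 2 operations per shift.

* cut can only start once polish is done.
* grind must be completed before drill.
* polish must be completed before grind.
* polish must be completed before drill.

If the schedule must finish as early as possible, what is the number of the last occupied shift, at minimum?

shift 3

The precedence chain requires at least 3 distinct shifts.
With at most 2 per shift and 4 operations, at least 2 shifts are needed.
3 works (last occupied shift: shift 3): for example grind -> shift 2; cut -> shift 2; drill -> shift 3; polish -> shift 1.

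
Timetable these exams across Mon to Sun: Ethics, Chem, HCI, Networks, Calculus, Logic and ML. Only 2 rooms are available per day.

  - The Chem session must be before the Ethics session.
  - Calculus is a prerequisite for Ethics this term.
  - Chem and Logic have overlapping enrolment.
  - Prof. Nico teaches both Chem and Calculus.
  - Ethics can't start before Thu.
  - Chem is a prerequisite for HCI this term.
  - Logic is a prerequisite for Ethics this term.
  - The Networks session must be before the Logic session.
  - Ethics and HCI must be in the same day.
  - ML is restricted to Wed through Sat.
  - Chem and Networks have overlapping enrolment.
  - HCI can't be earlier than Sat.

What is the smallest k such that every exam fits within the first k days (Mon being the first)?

6

The precedence chain requires at least 3 distinct days.
With at most 2 per day and 7 exams, at least 4 days are needed.
HCI can't be placed before Sat — that is day 6 counting from Mon — so the schedule must run through at least 6 days.
6 works (last occupied day: Sat): for example Ethics in Sat, Chem in Mon, Calculus in Tue, Networks in Tue, Logic in Wed, HCI in Sat, ML in Wed.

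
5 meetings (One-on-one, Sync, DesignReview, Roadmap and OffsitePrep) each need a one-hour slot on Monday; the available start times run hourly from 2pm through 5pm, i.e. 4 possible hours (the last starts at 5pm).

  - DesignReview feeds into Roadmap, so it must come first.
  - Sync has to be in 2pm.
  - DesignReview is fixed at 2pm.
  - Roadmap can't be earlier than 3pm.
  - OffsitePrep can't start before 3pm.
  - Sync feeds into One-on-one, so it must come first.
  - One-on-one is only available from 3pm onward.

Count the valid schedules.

27

Splitting on One-on-one: it can be 3pm (9), 4pm (9), 5pm (9). Listing each branch's schedules as (Sync, DesignReview, Roadmap, OffsitePrep):
One-on-one=3pm: (2pm,2pm,3pm,3pm) (2pm,2pm,3pm,4pm) (2pm,2pm,3pm,5pm) (2pm,2pm,4pm,3pm) (2pm,2pm,4pm,4pm) (2pm,2pm,4pm,5pm) (2pm,2pm,5pm,3pm) (2pm,2pm,5pm,4pm) (2pm,2pm,5pm,5pm) — 9.
One-on-one=4pm: (2pm,2pm,3pm,3pm) (2pm,2pm,3pm,4pm) (2pm,2pm,3pm,5pm) (2pm,2pm,4pm,3pm) (2pm,2pm,4pm,4pm) (2pm,2pm,4pm,5pm) (2pm,2pm,5pm,3pm) (2pm,2pm,5pm,4pm) (2pm,2pm,5pm,5pm) — 9.
One-on-one=5pm: (2pm,2pm,3pm,3pm) (2pm,2pm,3pm,4pm) (2pm,2pm,3pm,5pm) (2pm,2pm,4pm,3pm) (2pm,2pm,4pm,4pm) (2pm,2pm,4pm,5pm) (2pm,2pm,5pm,3pm) (2pm,2pm,5pm,4pm) (2pm,2pm,5pm,5pm) — 9.
Summing: 9 + 9 + 9 = 27.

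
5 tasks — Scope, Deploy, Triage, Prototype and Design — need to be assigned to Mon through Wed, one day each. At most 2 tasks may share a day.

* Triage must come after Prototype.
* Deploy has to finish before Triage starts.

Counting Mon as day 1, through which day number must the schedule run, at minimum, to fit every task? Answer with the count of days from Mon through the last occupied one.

The precedence chain requires at least 2 distinct days.
With at most 2 per day and 5 tasks, at least 3 days are needed.
3 works (last occupied day: Wed): for example Triage -> Tue, Design -> Wed, Prototype -> Mon, Scope -> Tue, Deploy -> Mon.

3 days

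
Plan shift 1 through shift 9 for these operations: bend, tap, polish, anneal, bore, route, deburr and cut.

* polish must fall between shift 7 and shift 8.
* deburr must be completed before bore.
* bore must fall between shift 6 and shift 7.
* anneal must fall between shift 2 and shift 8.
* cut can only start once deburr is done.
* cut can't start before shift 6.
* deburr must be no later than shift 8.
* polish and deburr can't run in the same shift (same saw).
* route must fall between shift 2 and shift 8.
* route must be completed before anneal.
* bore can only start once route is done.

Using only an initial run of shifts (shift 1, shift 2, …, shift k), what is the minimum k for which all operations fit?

7

The precedence chain requires at least 2 distinct shifts.
polish can't be placed before shift 7, so the schedule must run through at least shift 7.
7 works (last occupied shift: shift 7): for example route -> shift 2, bend -> shift 1, tap -> shift 1, cut -> shift 6, deburr -> shift 1, anneal -> shift 3, polish -> shift 7, bore -> shift 6.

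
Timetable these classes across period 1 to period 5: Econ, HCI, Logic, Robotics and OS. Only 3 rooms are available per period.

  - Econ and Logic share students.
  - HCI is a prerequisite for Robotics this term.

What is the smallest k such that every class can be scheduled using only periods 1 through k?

2

The precedence chain requires at least 2 distinct periods.
With at most 3 per period and 5 classes, at least 2 periods are needed.
2 works (last occupied period: period 2): for example Econ in period 1; Robotics in period 2; HCI in period 1; Logic in period 2; OS in period 1.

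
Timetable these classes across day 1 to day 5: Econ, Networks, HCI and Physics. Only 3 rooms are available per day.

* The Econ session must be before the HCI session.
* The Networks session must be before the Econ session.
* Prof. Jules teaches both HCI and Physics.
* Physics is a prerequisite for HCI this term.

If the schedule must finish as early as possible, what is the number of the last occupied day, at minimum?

The precedence chain requires at least 3 distinct days.
With at most 3 per day and 4 classes, at least 2 days are needed.
3 works (last occupied day: day 3): for example Networks -> day 1, Econ -> day 2, Physics -> day 1, HCI -> day 3.

3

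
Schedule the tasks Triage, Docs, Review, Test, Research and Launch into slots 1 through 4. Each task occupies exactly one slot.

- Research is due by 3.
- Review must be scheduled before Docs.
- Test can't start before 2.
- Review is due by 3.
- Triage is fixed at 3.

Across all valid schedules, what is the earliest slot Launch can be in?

1

Launch at 1 is achievable: Launch=1, Triage=3, Research=1, Docs=2, Review=1, Test=2.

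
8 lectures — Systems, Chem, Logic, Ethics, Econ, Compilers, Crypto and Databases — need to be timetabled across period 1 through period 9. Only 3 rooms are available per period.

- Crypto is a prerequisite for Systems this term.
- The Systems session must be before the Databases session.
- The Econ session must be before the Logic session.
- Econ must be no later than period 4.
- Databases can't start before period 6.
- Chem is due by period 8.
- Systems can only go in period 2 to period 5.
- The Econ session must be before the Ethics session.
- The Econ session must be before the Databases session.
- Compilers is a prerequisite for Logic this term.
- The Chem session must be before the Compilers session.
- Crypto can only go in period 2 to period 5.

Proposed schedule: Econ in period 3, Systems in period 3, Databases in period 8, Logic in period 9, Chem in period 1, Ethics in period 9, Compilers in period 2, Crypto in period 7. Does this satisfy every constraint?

No. Crypto can only go in period 2 to period 5 is not satisfied.

Chem is due by period 8 — holds.
Only 3 rooms are available per period — holds.
Compilers is a prerequisite for Logic this term — holds.
Databases can't start before period 6 — holds.
Econ must be no later than period 4 — holds.
The Systems session must be before the Databases session — holds.
The Econ session must be before the Ethics session — holds.
The Econ session must be before the Logic session — holds.
The Econ session must be before the Databases session — holds.
Crypto is a prerequisite for Systems this term — violated.
Crypto can only go in period 2 to period 5 — violated.
Systems can only go in period 2 to period 5 — holds.
The Chem session must be before the Compilers session — holds.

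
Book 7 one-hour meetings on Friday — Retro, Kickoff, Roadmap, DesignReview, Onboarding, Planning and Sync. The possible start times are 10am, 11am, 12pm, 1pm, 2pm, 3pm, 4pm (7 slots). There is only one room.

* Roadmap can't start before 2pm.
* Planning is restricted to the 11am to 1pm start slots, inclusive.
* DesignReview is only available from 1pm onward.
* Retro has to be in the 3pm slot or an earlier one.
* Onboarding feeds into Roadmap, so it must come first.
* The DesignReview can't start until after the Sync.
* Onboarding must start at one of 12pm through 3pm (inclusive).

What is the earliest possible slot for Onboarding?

Onboarding is available from 12pm; Onboarding's own window allows nothing later than 3pm.
Onboarding at 12pm is achievable: Planning -> 11am; Sync -> 10am; Retro -> 3pm; Onboarding -> 12pm; DesignReview -> 1pm; Roadmap -> 2pm; Kickoff -> 4pm.

12pm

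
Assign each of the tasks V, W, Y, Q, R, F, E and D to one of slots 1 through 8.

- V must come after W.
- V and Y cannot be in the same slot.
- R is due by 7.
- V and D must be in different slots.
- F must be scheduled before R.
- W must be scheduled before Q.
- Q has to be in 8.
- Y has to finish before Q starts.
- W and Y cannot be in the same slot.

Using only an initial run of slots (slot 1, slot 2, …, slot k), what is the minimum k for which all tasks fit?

8 slots

The precedence chain requires at least 2 distinct slots.
Q can't be placed before 8, so the schedule must run through at least slot 8.
8 works (last occupied slot: 8): for example Q in 8, V in 2, E in 1, R in 2, D in 1, F in 1, Y in 3, W in 1.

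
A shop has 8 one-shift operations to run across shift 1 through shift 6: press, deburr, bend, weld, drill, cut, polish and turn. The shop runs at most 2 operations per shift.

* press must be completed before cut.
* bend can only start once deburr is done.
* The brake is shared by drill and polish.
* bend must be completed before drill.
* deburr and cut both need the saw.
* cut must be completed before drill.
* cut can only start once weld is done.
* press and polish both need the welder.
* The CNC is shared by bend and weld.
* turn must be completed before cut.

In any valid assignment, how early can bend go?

Precedence pushes bend to at least shift 2; downstream work caps bend at shift 5.
bend at shift 2 is achievable: cut -> shift 4, turn -> shift 2, bend -> shift 2, deburr -> shift 1, press -> shift 1, weld -> shift 3, drill -> shift 5, polish -> shift 3.

shift 2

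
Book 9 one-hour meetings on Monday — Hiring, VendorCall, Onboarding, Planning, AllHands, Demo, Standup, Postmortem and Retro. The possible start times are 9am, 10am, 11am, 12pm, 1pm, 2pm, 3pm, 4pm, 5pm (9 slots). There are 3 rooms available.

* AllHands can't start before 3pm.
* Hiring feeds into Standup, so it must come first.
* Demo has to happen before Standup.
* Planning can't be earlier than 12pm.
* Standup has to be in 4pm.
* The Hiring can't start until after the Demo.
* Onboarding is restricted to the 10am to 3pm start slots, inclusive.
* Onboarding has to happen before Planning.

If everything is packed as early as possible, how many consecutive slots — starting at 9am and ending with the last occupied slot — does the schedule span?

The precedence chain requires at least 3 distinct slots.
With at most 3 per slot and 9 meetings, at least 3 slots are needed.
Standup can't be placed before 4pm — that is slot 8 counting from 9am — so the schedule must run through at least 8 slots.
8 works (last occupied slot: 4pm): for example Planning -> 12pm; VendorCall -> 9am; AllHands -> 3pm; Hiring -> 10am; Onboarding -> 10am; Standup -> 4pm; Retro -> 10am; Postmortem -> 9am; Demo -> 9am.

8 slots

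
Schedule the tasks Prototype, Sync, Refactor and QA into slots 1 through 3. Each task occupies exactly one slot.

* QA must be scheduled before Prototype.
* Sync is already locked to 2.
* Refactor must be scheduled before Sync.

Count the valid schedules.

3

Enumerating: Prototype=2; Sync=2; Refactor=1; QA=1 | Sync=2; Refactor=1; Prototype=3; QA=1 | Prototype in 3; Refactor in 1; QA in 2; Sync in 2.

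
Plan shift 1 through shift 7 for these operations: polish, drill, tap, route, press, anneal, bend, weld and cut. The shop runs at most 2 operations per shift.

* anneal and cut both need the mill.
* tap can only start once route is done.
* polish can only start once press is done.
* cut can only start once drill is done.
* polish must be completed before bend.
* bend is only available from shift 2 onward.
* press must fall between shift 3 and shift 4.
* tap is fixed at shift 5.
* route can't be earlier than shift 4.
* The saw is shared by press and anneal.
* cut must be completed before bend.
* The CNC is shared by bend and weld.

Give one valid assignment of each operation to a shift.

press=shift 3; route=shift 4; tap=shift 5; polish=shift 4; bend=shift 5; weld=shift 2; cut=shift 2; anneal=shift 1; drill=shift 1

Checking: press(shift 3) before polish(shift 4); drill(shift 1) before cut(shift 2); polish(shift 4) before bend(shift 5); route(shift 4) before tap(shift 5); cut(shift 2) before bend(shift 5); bend(shift 5) != weld(shift 2); press(shift 3) != anneal(shift 1); anneal(shift 1) != cut(shift 2); tap=shift 5 in [shift 5,shift 5]; route=shift 4 in [shift 4,shift 7]; press=shift 3 in [shift 3,shift 4]; bend=shift 5 in [shift 2,shift 7]; max 2 per shift (cap 2).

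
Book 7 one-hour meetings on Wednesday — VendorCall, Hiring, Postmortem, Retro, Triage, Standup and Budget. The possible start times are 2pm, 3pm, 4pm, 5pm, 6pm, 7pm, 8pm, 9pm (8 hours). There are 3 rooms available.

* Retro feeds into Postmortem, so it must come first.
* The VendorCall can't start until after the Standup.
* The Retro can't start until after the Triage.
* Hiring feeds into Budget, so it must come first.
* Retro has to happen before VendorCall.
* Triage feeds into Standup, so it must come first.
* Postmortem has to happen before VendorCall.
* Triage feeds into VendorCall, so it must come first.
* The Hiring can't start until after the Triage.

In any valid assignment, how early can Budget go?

4pm

Precedence pushes Budget to at least 4pm.
Budget at 4pm is achievable: Hiring in 3pm; Postmortem in 4pm; VendorCall in 5pm; Budget in 4pm; Standup in 3pm; Retro in 3pm; Triage in 2pm.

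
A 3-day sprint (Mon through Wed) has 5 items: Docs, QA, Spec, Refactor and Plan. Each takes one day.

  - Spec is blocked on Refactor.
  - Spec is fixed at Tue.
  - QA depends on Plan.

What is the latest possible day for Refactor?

Mon

Downstream work caps Refactor at Mon.
Refactor at Mon is achievable: Refactor in Mon, Plan in Mon, QA in Tue, Spec in Tue, Docs in Mon.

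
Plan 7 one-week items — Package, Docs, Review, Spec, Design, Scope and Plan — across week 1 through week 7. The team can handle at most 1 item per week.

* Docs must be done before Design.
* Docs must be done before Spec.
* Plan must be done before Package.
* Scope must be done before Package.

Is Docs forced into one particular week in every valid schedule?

No

Docs can be week 1 (e.g. Spec -> week 5, Review -> week 7, Scope -> week 2, Design -> week 6, Docs -> week 1, Plan -> week 3, Package -> week 4) or week 2 (e.g. Design=week 6; Docs=week 2; Review=week 7; Scope=week 1; Plan=week 3; Package=week 4; Spec=week 5).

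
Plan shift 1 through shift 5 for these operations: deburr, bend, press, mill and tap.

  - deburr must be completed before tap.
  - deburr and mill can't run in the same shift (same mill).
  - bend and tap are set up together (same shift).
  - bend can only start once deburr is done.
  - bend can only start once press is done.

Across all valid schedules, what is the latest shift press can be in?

shift 4

Downstream work caps press at shift 4.
press at shift 4 is achievable: bend=shift 5; deburr=shift 1; mill=shift 2; press=shift 4; tap=shift 5.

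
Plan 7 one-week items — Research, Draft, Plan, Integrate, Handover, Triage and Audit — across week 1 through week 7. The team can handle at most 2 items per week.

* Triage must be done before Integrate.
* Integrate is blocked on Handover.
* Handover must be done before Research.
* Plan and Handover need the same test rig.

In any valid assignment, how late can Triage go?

Downstream work caps Triage at week 6.
Triage at week 6 is achievable: Audit in week 3; Draft in week 1; Research in week 2; Integrate in week 7; Plan in week 2; Triage in week 6; Handover in week 1.

week 6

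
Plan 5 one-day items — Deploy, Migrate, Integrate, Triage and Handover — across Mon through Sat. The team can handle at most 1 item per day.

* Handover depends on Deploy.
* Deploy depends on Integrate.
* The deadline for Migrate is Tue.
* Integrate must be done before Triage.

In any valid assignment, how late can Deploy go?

Fri

Precedence pushes Deploy to at least Tue; downstream work caps Deploy at Fri.
Deploy at Fri is achievable: Deploy -> Fri, Migrate -> Mon, Handover -> Sat, Integrate -> Tue, Triage -> Wed.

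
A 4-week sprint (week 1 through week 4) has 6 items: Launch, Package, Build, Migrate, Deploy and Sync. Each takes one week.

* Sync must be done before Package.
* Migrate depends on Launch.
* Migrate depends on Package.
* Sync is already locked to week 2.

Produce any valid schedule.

Launch in week 1, Sync in week 2, Build in week 1, Migrate in week 4, Deploy in week 1, Package in week 3

Checking: Package(week 3) before Migrate(week 4); Launch(week 1) before Migrate(week 4); Sync(week 2) before Package(week 3); Sync=week 2 in [week 2,week 2].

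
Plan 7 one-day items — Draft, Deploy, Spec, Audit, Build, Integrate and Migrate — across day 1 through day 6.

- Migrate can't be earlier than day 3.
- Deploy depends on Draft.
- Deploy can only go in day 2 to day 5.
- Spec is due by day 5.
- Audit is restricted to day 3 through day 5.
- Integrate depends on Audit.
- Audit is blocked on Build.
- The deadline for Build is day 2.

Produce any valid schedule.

Integrate in day 4; Deploy in day 2; Build in day 1; Spec in day 1; Migrate in day 3; Draft in day 1; Audit in day 3

Checking: Draft(day 1) before Deploy(day 2); Build(day 1) before Audit(day 3); Audit(day 3) before Integrate(day 4); Deploy=day 2 in [day 2,day 5]; Migrate=day 3 in [day 3,day 6]; Build=day 1 in [day 1,day 2]; Audit=day 3 in [day 3,day 5]; Spec=day 1 in [day 1,day 5].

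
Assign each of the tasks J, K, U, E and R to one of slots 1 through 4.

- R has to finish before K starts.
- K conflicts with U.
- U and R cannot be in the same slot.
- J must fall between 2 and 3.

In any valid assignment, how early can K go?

2

Precedence pushes K to at least 2.
K at 2 is achievable: E -> 1, R -> 1, U -> 3, J -> 2, K -> 2.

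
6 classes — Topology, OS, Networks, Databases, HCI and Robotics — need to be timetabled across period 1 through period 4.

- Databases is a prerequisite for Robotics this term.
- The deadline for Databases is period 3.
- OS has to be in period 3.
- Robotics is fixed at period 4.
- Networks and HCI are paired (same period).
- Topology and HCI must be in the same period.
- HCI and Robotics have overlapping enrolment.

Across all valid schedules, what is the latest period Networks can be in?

period 3

Networks at period 3 is achievable: OS -> period 3; Networks -> period 3; HCI -> period 3; Databases -> period 1; Topology -> period 3; Robotics -> period 4.
Nothing later works — the conflict constraints rule out every period after period 3.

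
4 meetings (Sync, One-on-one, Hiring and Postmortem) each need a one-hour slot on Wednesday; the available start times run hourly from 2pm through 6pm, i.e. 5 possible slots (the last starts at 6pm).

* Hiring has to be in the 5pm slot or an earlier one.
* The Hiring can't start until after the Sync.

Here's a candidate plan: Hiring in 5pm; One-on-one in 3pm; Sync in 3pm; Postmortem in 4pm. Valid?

Hiring has to be in the 5pm slot or an earlier one — holds.
The Hiring can't start until after the Sync — holds.

Yes, all constraints hold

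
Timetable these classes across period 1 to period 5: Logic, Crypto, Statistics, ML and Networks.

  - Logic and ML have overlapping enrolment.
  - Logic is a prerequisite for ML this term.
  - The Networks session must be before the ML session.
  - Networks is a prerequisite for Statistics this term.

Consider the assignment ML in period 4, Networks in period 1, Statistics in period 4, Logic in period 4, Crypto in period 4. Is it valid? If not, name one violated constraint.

Networks is a prerequisite for Statistics this term — holds.
The Networks session must be before the ML session — holds.
Logic is a prerequisite for ML this term — violated.
Logic and ML have overlapping enrolment — violated.

No. Logic and ML have overlapping enrolment is not satisfied.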